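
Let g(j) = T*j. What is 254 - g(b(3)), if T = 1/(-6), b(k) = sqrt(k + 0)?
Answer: 254 + sqrt(3)/6 ≈ 254.29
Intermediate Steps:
b(k) = sqrt(k)
T = -1/6 ≈ -0.16667
g(j) = -j/6
254 - g(b(3)) = 254 - (-1)*sqrt(3)/6 = 254 + sqrt(3)/6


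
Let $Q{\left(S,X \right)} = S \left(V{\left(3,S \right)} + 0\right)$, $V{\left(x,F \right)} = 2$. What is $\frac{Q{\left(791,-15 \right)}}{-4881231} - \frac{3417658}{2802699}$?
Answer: $- \frac{618030075808}{506689675647} \approx -1.2197$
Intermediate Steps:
$Q{\left(S,X \right)} = 2 S$ ($Q{\left(S,X \right)} = S \left(2 + 0\right) = S 2 = 2 S$)
$\frac{Q{\left(791,-15 \right)}}{-4881231} - \frac{3417658}{2802699} = \frac{2 \cdot 791}{-4881231} - \frac{3417658}{2802699} = 1582 \left(- \frac{1}{4881231}\right) - \frac{3417658}{2802699} = - \frac{1582}{4881231} - \frac{3417658}{2802699} = - \frac{618030075808}{506689675647}$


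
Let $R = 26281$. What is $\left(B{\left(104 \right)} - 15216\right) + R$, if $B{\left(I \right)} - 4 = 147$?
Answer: $11216$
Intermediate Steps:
$B{\left(I \right)} = 151$ ($B{\left(I \right)} = 4 + 147 = 151$)
$\left(B{\left(104 \right)} - 15216\right) + R = \left(151 - 15216\right) + 26281 = -15065 + 26281 = 11216$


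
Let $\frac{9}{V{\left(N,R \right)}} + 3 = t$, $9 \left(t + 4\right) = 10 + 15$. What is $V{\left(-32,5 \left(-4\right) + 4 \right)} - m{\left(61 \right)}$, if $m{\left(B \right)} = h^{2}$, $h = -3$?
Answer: $- \frac{423}{38} \approx -11.132$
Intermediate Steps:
$t = - \frac{11}{9}$ ($t = -4 + \frac{10 + 15}{9} = -4 + \frac{1}{9} \cdot 25 = -4 + \frac{25}{9} = - \frac{11}{9} \approx -1.2222$)
$V{\left(N,R \right)} = - \frac{81}{38}$ ($V{\left(N,R \right)} = \frac{9}{-3 - \frac{11}{9}} = \frac{9}{- \frac{38}{9}} = 9 \left(- \frac{9}{38}\right) = - \frac{81}{38}$)
$m{\left(B \right)} = 9$ ($m{\left(B \right)} = \left(-3\right)^{2} = 9$)
$V{\left(-32,5 \left(-4\right) + 4 \right)} - m{\left(61 \right)} = - \frac{81}{38} - 9 = - \frac{423}{38}$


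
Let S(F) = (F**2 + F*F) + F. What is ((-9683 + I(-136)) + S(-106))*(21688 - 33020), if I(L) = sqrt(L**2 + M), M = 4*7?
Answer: -143723756 - 22664*sqrt(4631) ≈ -1.4527e+8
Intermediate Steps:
M = 28
S(F) = F + 2*F**2 (S(F) = (F**2 + F**2) + F = 2*F**2 + F = F + 2*F**2)
I(L) = sqrt(28 + L**2) (I(L) = sqrt(L**2 + 28) = sqrt(28 + L**2))
((-9683 + I(-136)) + S(-106))*(21688 - 33020) = ((-9683 + sqrt(28 + (-136)**2)) - 106*(1 + 2*(-106)))*(21688 - 33020) = ((-9683 + sqrt(28 + 18496)) - 106*(1 - 212))*(-11332) = ((-9683 + sqrt(18524)) - 106*(-211))*(-11332) = ((-9683 + 2*sqrt(4631)) + 22366)*(-11332) = (12683 + 2*sqrt(4631))*(-11332) = -143723756 - 22664*sqrt(4631)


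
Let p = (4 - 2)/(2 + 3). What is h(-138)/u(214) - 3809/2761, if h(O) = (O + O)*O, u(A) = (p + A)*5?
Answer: 12634715/369974 ≈ 34.150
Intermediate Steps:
p = ⅖ (p = 2/5 = 2*(⅕) = ⅖ ≈ 0.40000)
u(A) = 2 + 5*A (u(A) = (⅖ + A)*5 = 2 + 5*A)
h(O) = 2*O² (h(O) = (2*O)*O = 2*O²)
h(-138)/u(214) - 3809/2761 = (2*(-138)²)/(2 + 5*214) - 3809/2761 = (2*19044)/(2 + 1070) - 3809*1/2761 = 38088/1072 - 3809/2761 = 38088*(1/1072) - 3809/2761 = 4761/134 - 3809/2761 = 12634715/369974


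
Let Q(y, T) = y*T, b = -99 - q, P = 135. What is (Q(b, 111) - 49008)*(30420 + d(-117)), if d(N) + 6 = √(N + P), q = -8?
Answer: -1797741126 - 177327*√2 ≈ -1.7980e+9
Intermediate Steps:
b = -91 (b = -99 - 1*(-8) = -99 + 8 = -91)
d(N) = -6 + √(135 + N) (d(N) = -6 + √(N + 135) = -6 + √(135 + N))
Q(y, T) = T*y
(Q(b, 111) - 49008)*(30420 + d(-117)) = (111*(-91) - 49008)*(30420 + (-6 + √(135 - 117))) = (-10101 - 49008)*(30420 + (-6 + √18)) = -59109*(30420 + (-6 + 3*√2)) = -59109*(30414 + 3*√2) = -1797741126 - 177327*√2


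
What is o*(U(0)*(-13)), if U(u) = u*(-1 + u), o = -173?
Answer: 0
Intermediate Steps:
o*(U(0)*(-13)) = -173*0*(-1 + 0)*(-13) = -173*0*(-1)*(-13) = -0*(-13) = -173*0 = 0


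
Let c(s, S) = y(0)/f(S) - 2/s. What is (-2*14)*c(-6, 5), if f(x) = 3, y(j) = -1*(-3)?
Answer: -112/3 ≈ -37.333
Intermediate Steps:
y(j) = 3
c(s, S) = 1 - 2/s (c(s, S) = 3/3 - 2/s = 3*(⅓) - 2/s = 1 - 2/s)
(-2*14)*c(-6, 5) = (-2*14)*((-2 - 6)/(-6)) = -(-14)*(-8)/3 = -28*4/3 = -112/3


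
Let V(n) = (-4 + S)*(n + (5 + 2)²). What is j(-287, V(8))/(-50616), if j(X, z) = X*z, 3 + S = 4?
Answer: -287/296 ≈ -0.96959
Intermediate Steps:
S = 1 (S = -3 + 4 = 1)
V(n) = -147 - 3*n (V(n) = (-4 + 1)*(n + (5 + 2)²) = -3*(n + 7²) = -3*(n + 49) = -3*(49 + n) = -147 - 3*n)
j(-287, V(8))/(-50616) = -287*(-147 - 3*8)/(-50616) = -287*(-147 - 24)*(-1/50616) = -287*(-171)*(-1/50616) = 49077*(-1/50616) = -287/296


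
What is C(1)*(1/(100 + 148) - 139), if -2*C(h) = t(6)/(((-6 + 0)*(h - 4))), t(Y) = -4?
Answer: -34471/2232 ≈ -15.444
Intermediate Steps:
C(h) = 2/(24 - 6*h) (C(h) = -(-2)/((-6 + 0)*(h - 4)) = -(-2)/((-6*(-4 + h))) = -(-2)/(24 - 6*h) = 2/(24 - 6*h))
C(1)*(1/(100 + 148) - 139) = (-1/(-12 + 3*1))*(1/(100 + 148) - 139) = (-1/(-12 + 3))*(1/248 - 139) = (-1/(-9))*(1/248 - 139) = -1*(-1/9)*(-34471/248) = (1/9)*(-34471/248) = -34471/2232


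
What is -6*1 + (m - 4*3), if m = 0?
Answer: -18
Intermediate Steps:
-6*1 + (m - 4*3) = -6*1 + (0 - 4*3) = -6 + (0 - 12) = -6 - 12 = -18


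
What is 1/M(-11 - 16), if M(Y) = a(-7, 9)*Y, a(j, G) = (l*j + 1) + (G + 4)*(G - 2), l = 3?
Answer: -1/1917 ≈ -0.00052165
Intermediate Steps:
a(j, G) = 1 + 3*j + (-2 + G)*(4 + G) (a(j, G) = (3*j + 1) + (G + 4)*(G - 2) = (1 + 3*j) + (4 + G)*(-2 + G) = (1 + 3*j) + (-2 + G)*(4 + G) = 1 + 3*j + (-2 + G)*(4 + G))
M(Y) = 71*Y (M(Y) = (-7 + 9² + 2*9 + 3*(-7))*Y = (-7 + 81 + 18 - 21)*Y = 71*Y)
1/M(-11 - 16) = 1/(71*(-11 - 16)) = 1/(71*(-27)) = 1/(-1917) = -1/1917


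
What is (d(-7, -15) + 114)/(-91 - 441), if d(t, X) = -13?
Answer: -101/532 ≈ -0.18985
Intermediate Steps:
(d(-7, -15) + 114)/(-91 - 441) = (-13 + 114)/(-91 - 441) = 101/(-532) = 101*(-1/532) = -101/532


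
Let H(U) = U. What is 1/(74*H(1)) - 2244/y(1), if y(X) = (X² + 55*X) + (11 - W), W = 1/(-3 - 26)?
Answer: -100285/2997 ≈ -33.462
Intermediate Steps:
W = -1/29 (W = 1/(-29) = -1/29 ≈ -0.034483)
y(X) = 320/29 + X² + 55*X (y(X) = (X² + 55*X) + (11 - 1*(-1/29)) = (X² + 55*X) + (11 + 1/29) = (X² + 55*X) + 320/29 = 320/29 + X² + 55*X)
1/(74*H(1)) - 2244/y(1) = 1/(74*1) - 2244/(320/29 + 1² + 55*1) = (1/74)*1 - 2244/(320/29 + 1 + 55) = 1/74 - 2244/1944/29 = 1/74 - 2244*29/1944 = 1/74 - 5423/162 = -100285/2997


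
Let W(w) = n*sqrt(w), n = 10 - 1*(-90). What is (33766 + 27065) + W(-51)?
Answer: 60831 + 100*I*sqrt(51) ≈ 60831.0 + 714.14*I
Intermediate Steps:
n = 100 (n = 10 + 90 = 100)
W(w) = 100*sqrt(w)
(33766 + 27065) + W(-51) = (33766 + 27065) + 100*sqrt(-51) = 60831 + 100*(I*sqrt(51)) = 60831 + 100*I*sqrt(51)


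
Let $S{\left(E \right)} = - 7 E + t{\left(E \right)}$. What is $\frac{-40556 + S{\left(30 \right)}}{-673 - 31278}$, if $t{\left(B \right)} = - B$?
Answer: $\frac{40796}{31951} \approx 1.2768$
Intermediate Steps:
$S{\left(E \right)} = - 8 E$ ($S{\left(E \right)} = - 7 E - E = - 8 E$)
$\frac{-40556 + S{\left(30 \right)}}{-673 - 31278} = \frac{-40556 - 240}{-673 - 31278} = \frac{-40556 - 240}{-31951} = \left(-40796\right) \left(- \frac{1}{31951}\right) = \frac{40796}{31951}$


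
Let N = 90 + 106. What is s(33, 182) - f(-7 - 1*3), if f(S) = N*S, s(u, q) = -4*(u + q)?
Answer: 1100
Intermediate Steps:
N = 196
s(u, q) = -4*q - 4*u (s(u, q) = -4*(q + u) = -4*q - 4*u)
f(S) = 196*S
s(33, 182) - f(-7 - 1*3) = (-4*182 - 4*33) - 196*(-7 - 1*3) = (-728 - 132) - 196*(-7 - 3) = -860 - 196*(-10) = -860 - 1*(-1960) = -860 + 1960 = 1100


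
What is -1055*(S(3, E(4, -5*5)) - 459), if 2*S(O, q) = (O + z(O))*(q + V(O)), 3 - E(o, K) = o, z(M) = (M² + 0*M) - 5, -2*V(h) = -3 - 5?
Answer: 946335/2 ≈ 4.7317e+5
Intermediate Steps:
V(h) = 4 (V(h) = -(-3 - 5)/2 = -½*(-8) = 4)
z(M) = -5 + M² (z(M) = (M² + 0) - 5 = M² - 5 = -5 + M²)
E(o, K) = 3 - o
S(O, q) = (4 + q)*(-5 + O + O²)/2 (S(O, q) = ((O + (-5 + O²))*(q + 4))/2 = ((-5 + O + O²)*(4 + q))/2 = ((4 + q)*(-5 + O + O²))/2 = (4 + q)*(-5 + O + O²)/2)
-1055*(S(3, E(4, -5*5)) - 459) = -1055*((-10 + 2*3 + 2*3² + (½)*3*(3 - 1*4) + (3 - 1*4)*(-5 + 3²)/2) - 459) = -1055*((-10 + 6 + 2*9 + (½)*3*(3 - 4) + (3 - 4)*(-5 + 9)/2) - 459) = -1055*((-10 + 6 + 18 + (½)*3*(-1) + (½)*(-1)*4) - 459) = -1055*((-10 + 6 + 18 - 3/2 - 2) - 459) = -1055*(21/2 - 459) = -1055*(-897/2) = 946335/2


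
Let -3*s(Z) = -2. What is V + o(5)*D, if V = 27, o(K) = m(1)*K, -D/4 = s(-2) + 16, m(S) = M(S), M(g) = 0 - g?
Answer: 1081/3 ≈ 360.33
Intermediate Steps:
M(g) = -g
m(S) = -S
s(Z) = ⅔ (s(Z) = -⅓*(-2) = ⅔)
D = -200/3 (D = -4*(⅔ + 16) = -4*50/3 = -200/3 ≈ -66.667)
o(K) = -K (o(K) = (-1*1)*K = -K)
V + o(5)*D = 27 - 1*5*(-200/3) = 27 - 5*(-200/3) = 27 + 1000/3 = 1081/3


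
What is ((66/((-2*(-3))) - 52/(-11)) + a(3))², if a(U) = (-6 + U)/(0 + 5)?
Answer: 692224/3025 ≈ 228.83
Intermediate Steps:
a(U) = -6/5 + U/5 (a(U) = (-6 + U)/5 = (-6 + U)*(⅕) = -6/5 + U/5)
((66/((-2*(-3))) - 52/(-11)) + a(3))² = ((66/((-2*(-3))) - 52/(-11)) + (-6/5 + (⅕)*3))² = ((66/6 - 52*(-1/11)) + (-6/5 + ⅗))² = ((66*(⅙) + 52/11) - ⅗)² = ((11 + 52/11) - ⅗)² = (173/11 - ⅗)² = (832/55)² = 692224/3025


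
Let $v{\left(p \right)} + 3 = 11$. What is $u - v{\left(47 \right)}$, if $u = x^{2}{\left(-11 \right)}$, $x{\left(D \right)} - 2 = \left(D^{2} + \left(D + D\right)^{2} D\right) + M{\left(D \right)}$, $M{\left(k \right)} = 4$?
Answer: $27008801$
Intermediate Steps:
$v{\left(p \right)} = 8$ ($v{\left(p \right)} = -3 + 11 = 8$)
$x{\left(D \right)} = 6 + D^{2} + 4 D^{3}$ ($x{\left(D \right)} = 2 + \left(\left(D^{2} + \left(D + D\right)^{2} D\right) + 4\right) = 2 + \left(\left(D^{2} + \left(2 D\right)^{2} D\right) + 4\right) = 2 + \left(\left(D^{2} + 4 D^{2} D\right) + 4\right) = 2 + \left(\left(D^{2} + 4 D^{3}\right) + 4\right) = 2 + \left(4 + D^{2} + 4 D^{3}\right) = 6 + D^{2} + 4 D^{3}$)
$u = 27008809$ ($u = \left(6 + \left(-11\right)^{2} + 4 \left(-11\right)^{3}\right)^{2} = \left(6 + 121 + 4 \left(-1331\right)\right)^{2} = \left(6 + 121 - 5324\right)^{2} = \left(-5197\right)^{2} = 27008809$)
$u - v{\left(47 \right)} = 27008809 - 8 = 27008801$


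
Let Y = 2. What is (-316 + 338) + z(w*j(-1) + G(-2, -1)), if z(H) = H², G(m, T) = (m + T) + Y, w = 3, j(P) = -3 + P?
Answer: 191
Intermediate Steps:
G(m, T) = 2 + T + m (G(m, T) = (m + T) + 2 = (T + m) + 2 = 2 + T + m)
(-316 + 338) + z(w*j(-1) + G(-2, -1)) = (-316 + 338) + (3*(-3 - 1) + (2 - 1 - 2))² = 22 + (3*(-4) - 1)² = 22 + (-12 - 1)² = 22 + (-13)² = 22 + 169 = 191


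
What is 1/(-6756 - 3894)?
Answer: -1/10650 ≈ -9.3897e-5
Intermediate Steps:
1/(-6756 - 3894) = 1/(-10650) = -1/10650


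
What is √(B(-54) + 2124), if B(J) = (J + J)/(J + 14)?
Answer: 3*√23630/10 ≈ 46.116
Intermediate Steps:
B(J) = 2*J/(14 + J) (B(J) = (2*J)/(14 + J) = 2*J/(14 + J))
√(B(-54) + 2124) = √(2*(-54)/(14 - 54) + 2124) = √(2*(-54)/(-40) + 2124) = √(2*(-54)*(-1/40) + 2124) = √(27/10 + 2124) = √(21267/10) = 3*√23630/10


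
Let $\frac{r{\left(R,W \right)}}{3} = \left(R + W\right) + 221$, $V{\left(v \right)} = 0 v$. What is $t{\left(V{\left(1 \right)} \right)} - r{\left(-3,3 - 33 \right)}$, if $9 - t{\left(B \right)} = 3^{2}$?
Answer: $-564$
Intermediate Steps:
$V{\left(v \right)} = 0$
$r{\left(R,W \right)} = 663 + 3 R + 3 W$ ($r{\left(R,W \right)} = 3 \left(\left(R + W\right) + 221\right) = 3 \left(221 + R + W\right) = 663 + 3 R + 3 W$)
$t{\left(B \right)} = 0$ ($t{\left(B \right)} = 9 - 3^{2} = 9 - 9 = 0$)
$t{\left(V{\left(1 \right)} \right)} - r{\left(-3,3 - 33 \right)} = 0 - \left(663 + 3 \left(-3\right) + 3 \left(3 - 33\right)\right) = 0 - \left(663 - 9 + 3 \left(-30\right)\right) = 0 - \left(663 - 9 - 90\right) = 0 - 564 = -564$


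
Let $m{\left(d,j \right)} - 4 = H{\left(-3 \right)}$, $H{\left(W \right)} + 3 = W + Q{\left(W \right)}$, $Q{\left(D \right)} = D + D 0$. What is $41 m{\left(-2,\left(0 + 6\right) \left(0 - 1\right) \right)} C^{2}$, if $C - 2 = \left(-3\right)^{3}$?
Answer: $-128125$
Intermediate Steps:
$Q{\left(D \right)} = D$ ($Q{\left(D \right)} = D + 0 = D$)
$H{\left(W \right)} = -3 + 2 W$ ($H{\left(W \right)} = -3 + \left(W + W\right) = -3 + 2 W$)
$C = -25$ ($C = 2 + \left(-3\right)^{3} = 2 - 27 = -25$)
$m{\left(d,j \right)} = -5$ ($m{\left(d,j \right)} = 4 + \left(-3 + 2 \left(-3\right)\right) = 4 - 9 = -5$)
$41 m{\left(-2,\left(0 + 6\right) \left(0 - 1\right) \right)} C^{2} = 41 \left(-5\right) \left(-25\right)^{2} = \left(-205\right) 625 = -128125$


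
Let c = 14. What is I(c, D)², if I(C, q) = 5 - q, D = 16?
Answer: 121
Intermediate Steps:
I(c, D)² = (5 - 1*16)² = (5 - 16)² = (-11)² = 121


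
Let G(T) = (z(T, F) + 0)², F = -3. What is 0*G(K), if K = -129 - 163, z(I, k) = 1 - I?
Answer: 0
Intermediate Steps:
K = -292
G(T) = (1 - T)² (G(T) = ((1 - T) + 0)² = (1 - T)²)
0*G(K) = 0*(-1 - 292)² = 0*(-293)² = 0*85849 = 0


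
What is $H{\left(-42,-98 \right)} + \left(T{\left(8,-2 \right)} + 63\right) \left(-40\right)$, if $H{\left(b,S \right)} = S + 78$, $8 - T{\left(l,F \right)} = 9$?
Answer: $-2500$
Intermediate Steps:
$T{\left(l,F \right)} = -1$ ($T{\left(l,F \right)} = 8 - 9 = -1$)
$H{\left(b,S \right)} = 78 + S$
$H{\left(-42,-98 \right)} + \left(T{\left(8,-2 \right)} + 63\right) \left(-40\right) = \left(78 - 98\right) + \left(-1 + 63\right) \left(-40\right) = -20 + 62 \left(-40\right) = -20 - 2480 = -2500$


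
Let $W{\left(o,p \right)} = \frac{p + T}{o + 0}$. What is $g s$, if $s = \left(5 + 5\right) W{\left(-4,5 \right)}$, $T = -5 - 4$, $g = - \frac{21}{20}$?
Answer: $- \frac{21}{2} \approx -10.5$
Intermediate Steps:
$g = - \frac{21}{20}$ ($g = \left(-21\right) \frac{1}{20} = - \frac{21}{20} \approx -1.05$)
$T = -9$ ($T = -5 - 4 = -9$)
$W{\left(o,p \right)} = \frac{-9 + p}{o}$ ($W{\left(o,p \right)} = \frac{p - 9}{o + 0} = \frac{-9 + p}{o}$)
$s = 10$ ($s = \left(5 + 5\right) \frac{-9 + 5}{-4} = 10 \left(\left(- \frac{1}{4}\right) \left(-4\right)\right) = 10 \cdot 1 = 10$)
$g s = \left(- \frac{21}{20}\right) 10 = - \frac{21}{2}$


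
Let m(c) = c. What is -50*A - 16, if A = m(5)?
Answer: -266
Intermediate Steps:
A = 5
-50*A - 16 = -50*5 - 16 = -250 - 16 = -266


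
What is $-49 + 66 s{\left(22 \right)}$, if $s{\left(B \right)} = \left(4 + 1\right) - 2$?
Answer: $149$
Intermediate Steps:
$s{\left(B \right)} = 3$ ($s{\left(B \right)} = 5 - 2 = 3$)
$-49 + 66 s{\left(22 \right)} = -49 + 66 \cdot 3 = -49 + 198 = 149$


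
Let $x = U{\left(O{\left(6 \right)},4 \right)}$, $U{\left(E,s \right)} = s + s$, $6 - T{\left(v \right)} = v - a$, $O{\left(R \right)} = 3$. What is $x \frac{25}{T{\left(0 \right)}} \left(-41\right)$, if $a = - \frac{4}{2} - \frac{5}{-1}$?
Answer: $- \frac{8200}{9} \approx -911.11$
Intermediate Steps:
$a = 3$ ($a = \left(-4\right) \frac{1}{2} - -5 = -2 + 5 = 3$)
$T{\left(v \right)} = 9 - v$ ($T{\left(v \right)} = 6 - \left(v - 3\right) = 6 - \left(-3 + v\right) = 9 - v$)
$U{\left(E,s \right)} = 2 s$
$x = 8$ ($x = 2 \cdot 4 = 8$)
$x \frac{25}{T{\left(0 \right)}} \left(-41\right) = 8 \frac{25}{9 - 0} \left(-41\right) = 8 \frac{25}{9 + 0} \left(-41\right) = 8 \cdot \frac{25}{9} \left(-41\right) = \frac{200}{9} \left(-41\right) = - \frac{8200}{9}$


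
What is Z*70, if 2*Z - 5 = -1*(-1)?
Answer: 210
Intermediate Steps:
Z = 3 (Z = 5/2 + (-1*(-1))/2 = 5/2 + (½)*1 = 5/2 + ½ = 3)
Z*70 = 3*70 = 210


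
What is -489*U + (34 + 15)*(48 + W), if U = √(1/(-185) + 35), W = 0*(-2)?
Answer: 2352 - 489*√1197690/185 ≈ -540.74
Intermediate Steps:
W = 0
U = √1197690/185 (U = √(-1/185 + 35) = √(6474/185) = √1197690/185 ≈ 5.9156)
-489*U + (34 + 15)*(48 + W) = -489*√1197690/185 + (34 + 15)*(48 + 0) = -489*√1197690/185 + 49*48 = -489*√1197690/185 + 2352 = 2352 - 489*√1197690/185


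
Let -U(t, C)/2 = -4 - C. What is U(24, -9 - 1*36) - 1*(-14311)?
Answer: 14229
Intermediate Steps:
U(t, C) = 8 + 2*C (U(t, C) = -2*(-4 - C) = 8 + 2*C)
U(24, -9 - 1*36) - 1*(-14311) = (8 + 2*(-9 - 1*36)) - 1*(-14311) = (8 + 2*(-9 - 36)) + 14311 = (8 + 2*(-45)) + 14311 = (8 - 90) + 14311 = -82 + 14311 = 14229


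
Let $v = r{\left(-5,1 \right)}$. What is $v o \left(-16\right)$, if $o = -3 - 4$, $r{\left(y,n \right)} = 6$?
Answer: $672$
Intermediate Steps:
$v = 6$
$o = -7$
$v o \left(-16\right) = 6 \left(-7\right) \left(-16\right) = \left(-42\right) \left(-16\right) = 672$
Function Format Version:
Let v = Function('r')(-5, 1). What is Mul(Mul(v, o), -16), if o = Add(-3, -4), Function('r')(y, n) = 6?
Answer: 672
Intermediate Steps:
v = 6
o = -7
Mul(Mul(v, o), -16) = Mul(Mul(6, -7), -16) = Mul(-42, -16) = 672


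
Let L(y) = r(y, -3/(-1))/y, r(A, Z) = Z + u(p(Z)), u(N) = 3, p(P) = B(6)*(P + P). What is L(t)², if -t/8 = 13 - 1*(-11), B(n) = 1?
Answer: 1/1024 ≈ 0.00097656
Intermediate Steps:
p(P) = 2*P (p(P) = 1*(P + P) = 1*(2*P) = 2*P)
r(A, Z) = 3 + Z (r(A, Z) = Z + 3 = 3 + Z)
t = -192 (t = -8*(13 - 1*(-11)) = -8*(13 + 11) = -8*24 = -192)
L(y) = 6/y (L(y) = (3 - 3/(-1))/y = (3 - 3*(-1))/y = (3 + 3)/y = 6/y)
L(t)² = (6/(-192))² = (6*(-1/192))² = (-1/32)² = 1/1024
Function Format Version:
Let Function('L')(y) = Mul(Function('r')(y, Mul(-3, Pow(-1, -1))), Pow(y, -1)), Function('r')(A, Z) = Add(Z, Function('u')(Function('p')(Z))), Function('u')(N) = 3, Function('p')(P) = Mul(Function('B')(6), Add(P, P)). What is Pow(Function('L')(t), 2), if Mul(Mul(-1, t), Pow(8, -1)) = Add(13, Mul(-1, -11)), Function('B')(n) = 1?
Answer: Rational(1, 1024) ≈ 0.00097656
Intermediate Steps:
Function('p')(P) = Mul(2, P) (Function('p')(P) = Mul(1, Add(P, P)) = Mul(1, Mul(2, P)) = Mul(2, P))
Function('r')(A, Z) = Add(3, Z) (Function('r')(A, Z) = Add(Z, 3) = Add(3, Z))
t = -192 (t = Mul(-8, Add(13, Mul(-1, -11))) = Mul(-8, Add(13, 11)) = Mul(-8, 24) = -192)
Function('L')(y) = Mul(6, Pow(y, -1)) (Function('L')(y) = Mul(Add(3, Mul(-3, Pow(-1, -1))), Pow(y, -1)) = Mul(Add(3, Mul(-3, -1)), Pow(y, -1)) = Mul(Add(3, 3), Pow(y, -1)) = Mul(6, Pow(y, -1)))
Pow(Function('L')(t), 2) = Pow(Mul(6, Pow(-192, -1)), 2) = Pow(Mul(6, Rational(-1, 192)), 2) = Pow(Rational(-1, 32), 2) = Rational(1, 1024)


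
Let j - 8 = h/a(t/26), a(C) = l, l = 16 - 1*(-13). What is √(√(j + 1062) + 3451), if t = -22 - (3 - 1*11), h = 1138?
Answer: √(2902291 + 58*√233218)/29 ≈ 59.028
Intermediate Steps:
t = -14 (t = -22 - (3 - 11) = -22 - 1*(-8) = -22 + 8 = -14)
l = 29 (l = 16 + 13 = 29)
a(C) = 29
j = 1370/29 (j = 8 + 1138/29 = 1370/29 ≈ 47.241)
√(√(j + 1062) + 3451) = √(√(1370/29 + 1062) + 3451) = √(√(32168/29) + 3451) = √(2*√233218/29 + 3451) = √(3451 + 2*√233218/29)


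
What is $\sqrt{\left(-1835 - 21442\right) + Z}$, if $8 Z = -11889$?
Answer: $\frac{i \sqrt{396210}}{4} \approx 157.36 i$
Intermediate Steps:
$Z = - \frac{11889}{8}$ ($Z = \frac{1}{8} \left(-11889\right) = - \frac{11889}{8} \approx -1486.1$)
$\sqrt{\left(-1835 - 21442\right) + Z} = \sqrt{\left(-1835 - 21442\right) - \frac{11889}{8}} = \sqrt{-23277 - \frac{11889}{8}} = \sqrt{- \frac{198105}{8}} = \frac{i \sqrt{396210}}{4}$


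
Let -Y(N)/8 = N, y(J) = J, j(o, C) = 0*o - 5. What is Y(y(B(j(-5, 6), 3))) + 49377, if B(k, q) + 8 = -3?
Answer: 49465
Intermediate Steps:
j(o, C) = -5 (j(o, C) = 0 - 5 = -5)
B(k, q) = -11 (B(k, q) = -8 - 3 = -11)
Y(N) = -8*N
Y(y(B(j(-5, 6), 3))) + 49377 = -8*(-11) + 49377 = 88 + 49377 = 49465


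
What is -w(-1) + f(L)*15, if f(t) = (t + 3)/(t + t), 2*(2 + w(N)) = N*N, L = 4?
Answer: 117/8 ≈ 14.625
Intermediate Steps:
w(N) = -2 + N²/2 (w(N) = -2 + (N*N)/2 = -2 + N²/2)
f(t) = (3 + t)/(2*t) (f(t) = (3 + t)/((2*t)) = (3 + t)*(1/(2*t)) = (3 + t)/(2*t))
-w(-1) + f(L)*15 = -(-2 + (½)*(-1)²) + ((½)*(3 + 4)/4)*15 = -(-2 + (½)*1) + ((½)*(¼)*7)*15 = -(-2 + ½) + (7/8)*15 = -1*(-3/2) + 105/8 = 3/2 + 105/8 = 117/8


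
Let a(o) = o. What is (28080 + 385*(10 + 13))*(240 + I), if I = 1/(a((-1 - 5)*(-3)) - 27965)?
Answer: 247733349865/27947 ≈ 8.8644e+6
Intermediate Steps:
I = -1/27947 (I = 1/((-1 - 5)*(-3) - 27965) = 1/(-6*(-3) - 27965) = 1/(18 - 27965) = 1/(-27947) = -1/27947 ≈ -3.5782e-5)
(28080 + 385*(10 + 13))*(240 + I) = (28080 + 385*(10 + 13))*(240 - 1/27947) = (28080 + 385*23)*(6707279/27947) = (28080 + 8855)*(6707279/27947) = 36935*(6707279/27947) = 247733349865/27947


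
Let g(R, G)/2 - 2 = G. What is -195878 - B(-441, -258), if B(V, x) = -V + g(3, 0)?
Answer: -196323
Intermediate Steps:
g(R, G) = 4 + 2*G
B(V, x) = 4 - V (B(V, x) = -V + (4 + 2*0) = -V + (4 + 0) = -V + 4 = 4 - V)
-195878 - B(-441, -258) = -195878 - (4 - 1*(-441)) = -195878 - (4 + 441) = -195878 - 1*445 = -195878 - 445 = -196323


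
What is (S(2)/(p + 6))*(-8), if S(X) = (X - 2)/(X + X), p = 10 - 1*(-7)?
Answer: 0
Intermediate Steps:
p = 17 (p = 10 + 7 = 17)
S(X) = (-2 + X)/(2*X) (S(X) = (-2 + X)/((2*X)) = (-2 + X)*(1/(2*X)) = (-2 + X)/(2*X))
(S(2)/(p + 6))*(-8) = (((1/2)*(-2 + 2)/2)/(17 + 6))*(-8) = (((1/2)*(1/2)*0)/23)*(-8) = ((1/23)*0)*(-8) = 0*(-8) = 0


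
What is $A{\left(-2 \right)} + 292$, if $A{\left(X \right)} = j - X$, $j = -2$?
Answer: $292$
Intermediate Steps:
$A{\left(X \right)} = -2 - X$
$A{\left(-2 \right)} + 292 = \left(-2 - -2\right) + 292 = \left(-2 + 2\right) + 292 = 0 + 292 = 292$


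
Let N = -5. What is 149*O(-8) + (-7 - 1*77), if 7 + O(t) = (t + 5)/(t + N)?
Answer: -14204/13 ≈ -1092.6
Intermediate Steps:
O(t) = -7 + (5 + t)/(-5 + t) (O(t) = -7 + (t + 5)/(t - 5) = -7 + (5 + t)/(-5 + t))
149*O(-8) + (-7 - 1*77) = 149*(2*(20 - 3*(-8))/(-5 - 8)) + (-7 - 1*77) = 149*(2*(20 + 24)/(-13)) + (-7 - 77) = 149*(2*(-1/13)*44) - 84 = 149*(-88/13) - 84 = -13112/13 - 84 = -14204/13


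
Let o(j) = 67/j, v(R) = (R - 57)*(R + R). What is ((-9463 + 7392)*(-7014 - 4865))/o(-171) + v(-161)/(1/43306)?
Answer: 199466993453/67 ≈ 2.9771e+9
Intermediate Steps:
v(R) = 2*R*(-57 + R) (v(R) = (-57 + R)*(2*R) = 2*R*(-57 + R))
((-9463 + 7392)*(-7014 - 4865))/o(-171) + v(-161)/(1/43306) = ((-9463 + 7392)*(-7014 - 4865))/((67/(-171))) + (2*(-161)*(-57 - 161))/(1/43306) = (-2071*(-11879))/((67*(-1/171))) + (2*(-161)*(-218))/(1/43306) = 24601409/(-67/171) + 70196*43306 = 24601409*(-171/67) + 3039907976 = -4206840939/67 + 3039907976 = 199466993453/67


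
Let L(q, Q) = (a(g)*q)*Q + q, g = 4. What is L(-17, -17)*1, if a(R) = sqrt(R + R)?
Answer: -17 + 578*sqrt(2) ≈ 800.42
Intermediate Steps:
a(R) = sqrt(2)*sqrt(R) (a(R) = sqrt(2*R) = sqrt(2)*sqrt(R))
L(q, Q) = q + 2*Q*q*sqrt(2) (L(q, Q) = ((sqrt(2)*sqrt(4))*q)*Q + q = ((sqrt(2)*2)*q)*Q + q = ((2*sqrt(2))*q)*Q + q = (2*q*sqrt(2))*Q + q = 2*Q*q*sqrt(2) + q = q + 2*Q*q*sqrt(2))
L(-17, -17)*1 = -17*(1 + 2*(-17)*sqrt(2))*1 = -17*(1 - 34*sqrt(2))*1 = (-17 + 578*sqrt(2))*1 = -17 + 578*sqrt(2)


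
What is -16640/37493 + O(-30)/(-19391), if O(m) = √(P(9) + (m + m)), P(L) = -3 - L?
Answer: -16640/37493 - 6*I*√2/19391 ≈ -0.44382 - 0.00043759*I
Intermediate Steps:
O(m) = √(-12 + 2*m) (O(m) = √((-3 - 1*9) + (m + m)) = √((-3 - 9) + 2*m) = √(-12 + 2*m))
-16640/37493 + O(-30)/(-19391) = -16640/37493 + √(-12 + 2*(-30))/(-19391) = -16640*1/37493 + √(-12 - 60)*(-1/19391) = -16640/37493 + √(-72)*(-1/19391) = -16640/37493 + (6*I*√2)*(-1/19391) = -16640/37493 - 6*I*√2/19391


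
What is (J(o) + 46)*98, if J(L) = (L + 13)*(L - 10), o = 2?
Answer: -7252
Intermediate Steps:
J(L) = (-10 + L)*(13 + L) (J(L) = (13 + L)*(-10 + L) = (-10 + L)*(13 + L))
(J(o) + 46)*98 = ((-130 + 2² + 3*2) + 46)*98 = ((-130 + 4 + 6) + 46)*98 = (-120 + 46)*98 = -74*98 = -7252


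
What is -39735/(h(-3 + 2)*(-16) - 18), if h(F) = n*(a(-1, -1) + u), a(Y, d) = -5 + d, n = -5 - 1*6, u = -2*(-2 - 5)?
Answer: -7947/278 ≈ -28.586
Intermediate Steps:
u = 14 (u = -2*(-7) = 14)
n = -11 (n = -5 - 6 = -11)
h(F) = -88 (h(F) = -11*((-5 - 1) + 14) = -11*(-6 + 14) = -11*8 = -88)
-39735/(h(-3 + 2)*(-16) - 18) = -39735/(-88*(-16) - 18) = -39735/(1408 - 18) = -39735/1390 = -39735*1/1390 = -7947/278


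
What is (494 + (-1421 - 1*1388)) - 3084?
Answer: -5399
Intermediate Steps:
(494 + (-1421 - 1*1388)) - 3084 = (494 + (-1421 - 1388)) - 3084 = (494 - 2809) - 3084 = -2315 - 3084 = -5399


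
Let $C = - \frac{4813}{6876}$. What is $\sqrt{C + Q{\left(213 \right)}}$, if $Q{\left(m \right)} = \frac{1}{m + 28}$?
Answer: $\frac{i \sqrt{53076366767}}{276186} \approx 0.83416 i$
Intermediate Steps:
$Q{\left(m \right)} = \frac{1}{28 + m}$
$C = - \frac{4813}{6876}$ ($C = \left(-4813\right) \frac{1}{6876} = - \frac{4813}{6876} \approx -0.69997$)
$\sqrt{C + Q{\left(213 \right)}} = \sqrt{- \frac{4813}{6876} + \frac{1}{28 + 213}} = \sqrt{- \frac{4813}{6876} + \frac{1}{241}} = \sqrt{- \frac{1153057}{1657116}} = \frac{i \sqrt{53076366767}}{276186}$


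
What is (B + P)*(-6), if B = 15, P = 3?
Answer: -108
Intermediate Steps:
(B + P)*(-6) = (15 + 3)*(-6) = 18*(-6) = -108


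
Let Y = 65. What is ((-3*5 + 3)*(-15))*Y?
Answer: 11700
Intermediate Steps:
((-3*5 + 3)*(-15))*Y = ((-3*5 + 3)*(-15))*65 = ((-15 + 3)*(-15))*65 = -12*(-15)*65 = 180*65 = 11700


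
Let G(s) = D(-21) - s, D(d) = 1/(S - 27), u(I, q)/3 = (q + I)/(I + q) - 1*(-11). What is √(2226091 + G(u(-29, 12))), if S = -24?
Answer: 2*√1447492251/51 ≈ 1492.0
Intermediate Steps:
u(I, q) = 36 (u(I, q) = 3*((q + I)/(I + q) - 1*(-11)) = 3*((I + q)/(I + q) + 11) = 3*(1 + 11) = 3*12 = 36)
D(d) = -1/51 (D(d) = 1/(-24 - 27) = 1/(-51) = -1/51)
G(s) = -1/51 - s
√(2226091 + G(u(-29, 12))) = √(2226091 + (-1/51 - 1*36)) = √(2226091 + (-1/51 - 36)) = √(2226091 - 1837/51) = √(113528804/51) = 2*√1447492251/51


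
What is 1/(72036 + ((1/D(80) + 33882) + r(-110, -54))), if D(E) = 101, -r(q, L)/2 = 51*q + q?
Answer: 101/11853159 ≈ 8.5209e-6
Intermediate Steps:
r(q, L) = -104*q (r(q, L) = -2*(51*q + q) = -104*q)
1/(72036 + ((1/D(80) + 33882) + r(-110, -54))) = 1/(72036 + ((1/101 + 33882) - 104*(-110))) = 1/(72036 + ((1/101 + 33882) + 11440)) = 1/(72036 + (3422083/101 + 11440)) = 1/(72036 + 4577523/101) = 1/(11853159/101) = 101/11853159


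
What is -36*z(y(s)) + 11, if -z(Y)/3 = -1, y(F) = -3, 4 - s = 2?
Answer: -97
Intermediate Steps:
s = 2 (s = 4 - 1*2 = 4 - 2 = 2)
z(Y) = 3 (z(Y) = -3*(-1) = 3)
-36*z(y(s)) + 11 = -36*3 + 11 = -108 + 11 = -97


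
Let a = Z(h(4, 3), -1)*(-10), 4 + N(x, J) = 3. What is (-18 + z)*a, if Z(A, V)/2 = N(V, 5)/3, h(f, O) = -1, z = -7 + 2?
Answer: -460/3 ≈ -153.33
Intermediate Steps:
z = -5
N(x, J) = -1 (N(x, J) = -4 + 3 = -1)
Z(A, V) = -2/3 (Z(A, V) = 2*(-1/3) = -2/3)
a = 20/3 (a = -2/3*(-10) = 20/3 ≈ 6.6667)
(-18 + z)*a = (-18 - 5)*(20/3) = -23*20/3 = -460/3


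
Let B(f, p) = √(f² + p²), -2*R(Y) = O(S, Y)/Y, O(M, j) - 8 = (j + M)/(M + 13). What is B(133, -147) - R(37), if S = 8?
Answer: 71/518 + 7*√802 ≈ 198.37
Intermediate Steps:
O(M, j) = 8 + (M + j)/(13 + M) (O(M, j) = 8 + (j + M)/(M + 13) = 8 + (M + j)/(13 + M))
R(Y) = -(176/21 + Y/21)/(2*Y) (R(Y) = -(104 + Y + 9*8)/(13 + 8)/(2*Y) = -(104 + Y + 72)/21/(2*Y) = -(176 + Y)/21/(2*Y) = -(176/21 + Y/21)/(2*Y))
B(133, -147) - R(37) = √(133² + (-147)²) - (-176 - 1*37)/(42*37) = √(17689 + 21609) - (-176 - 37)/(42*37) = √39298 - (-213)/(42*37) = 7*√802 - 1*(-71/518) = 7*√802 + 71/518 = 71/518 + 7*√802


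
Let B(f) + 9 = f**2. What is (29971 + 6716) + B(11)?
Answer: 36799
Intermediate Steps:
B(f) = -9 + f**2
(29971 + 6716) + B(11) = (29971 + 6716) + (-9 + 11**2) = 36687 + (-9 + 121) = 36687 + 112 = 36799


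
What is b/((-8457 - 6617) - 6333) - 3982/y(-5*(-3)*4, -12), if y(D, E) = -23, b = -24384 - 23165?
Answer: 86336301/492361 ≈ 175.35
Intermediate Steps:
b = -47549
b/((-8457 - 6617) - 6333) - 3982/y(-5*(-3)*4, -12) = -47549/((-8457 - 6617) - 6333) - 3982/(-23) = -47549/(-15074 - 6333) - 3982*(-1/23) = -47549/(-21407) + 3982/23 = -47549*(-1/21407) + 3982/23 = 47549/21407 + 3982/23 = 86336301/492361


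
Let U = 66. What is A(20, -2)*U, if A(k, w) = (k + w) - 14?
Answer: 264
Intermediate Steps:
A(k, w) = -14 + k + w
A(20, -2)*U = (-14 + 20 - 2)*66 = 4*66 = 264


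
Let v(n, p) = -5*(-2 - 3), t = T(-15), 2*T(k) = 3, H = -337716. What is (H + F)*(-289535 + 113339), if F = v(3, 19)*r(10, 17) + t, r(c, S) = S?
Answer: 59429060742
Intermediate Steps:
T(k) = 3/2 (T(k) = (1/2)*3 = 3/2)
t = 3/2 ≈ 1.5000
v(n, p) = 25 (v(n, p) = -5*(-5) = 25)
F = 853/2 (F = 25*17 + 3/2 = 425 + 3/2 = 853/2 ≈ 426.50)
(H + F)*(-289535 + 113339) = (-337716 + 853/2)*(-289535 + 113339) = -674579/2*(-176196) = 59429060742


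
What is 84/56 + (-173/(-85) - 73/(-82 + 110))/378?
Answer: 1348099/899640 ≈ 1.4985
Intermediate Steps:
84/56 + (-173/(-85) - 73/(-82 + 110))/378 = 84*(1/56) + (-173*(-1/85) - 73/28)*(1/378) = 3/2 + (173/85 - 73*1/28)*(1/378) = 3/2 + (173/85 - 73/28)*(1/378) = 3/2 - 1361/2380*1/378 = 3/2 - 1361/899640 = 1348099/899640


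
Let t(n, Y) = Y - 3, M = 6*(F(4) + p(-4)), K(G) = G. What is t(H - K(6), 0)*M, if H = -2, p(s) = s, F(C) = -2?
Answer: 108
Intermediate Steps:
M = -36 (M = 6*(-2 - 4) = 6*(-6) = -36)
t(n, Y) = -3 + Y
t(H - K(6), 0)*M = (-3 + 0)*(-36) = -3*(-36) = 108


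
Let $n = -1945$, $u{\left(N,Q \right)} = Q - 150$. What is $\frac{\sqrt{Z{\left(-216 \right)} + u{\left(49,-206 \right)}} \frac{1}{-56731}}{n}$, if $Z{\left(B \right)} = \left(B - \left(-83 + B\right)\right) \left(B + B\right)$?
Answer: $\frac{2 i \sqrt{9053}}{110341795} \approx 1.7246 \cdot 10^{-6} i$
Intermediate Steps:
$u{\left(N,Q \right)} = -150 + Q$
$Z{\left(B \right)} = 166 B$ ($Z{\left(B \right)} = 83 \cdot 2 B = 166 B$)
$\frac{\sqrt{Z{\left(-216 \right)} + u{\left(49,-206 \right)}} \frac{1}{-56731}}{n} = \frac{\sqrt{166 \left(-216\right) - 356} \frac{1}{-56731}}{-1945} = \sqrt{-35856 - 356} \left(- \frac{1}{56731}\right) \left(- \frac{1}{1945}\right) = \sqrt{-36212} \left(- \frac{1}{56731}\right) \left(- \frac{1}{1945}\right) = 2 i \sqrt{9053} \left(- \frac{1}{56731}\right) \left(- \frac{1}{1945}\right) = - \frac{2 i \sqrt{9053}}{56731} \left(- \frac{1}{1945}\right) = \frac{2 i \sqrt{9053}}{110341795}$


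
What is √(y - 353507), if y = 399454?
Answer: √45947 ≈ 214.35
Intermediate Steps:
√(y - 353507) = √(399454 - 353507) = √45947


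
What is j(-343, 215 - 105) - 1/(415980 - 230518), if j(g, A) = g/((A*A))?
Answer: -31812783/1122045100 ≈ -0.028352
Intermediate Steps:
j(g, A) = g/A**2 (j(g, A) = g/(A**2) = g/A**2)
j(-343, 215 - 105) - 1/(415980 - 230518) = -343/(215 - 105)**2 - 1/(415980 - 230518) = -343/110**2 - 1/185462 = -343*1/12100 - 1*1/185462 = -343/12100 - 1/185462 = -31812783/1122045100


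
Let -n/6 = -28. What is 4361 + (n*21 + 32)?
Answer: 7921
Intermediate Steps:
n = 168 (n = -6*(-28) = 168)
4361 + (n*21 + 32) = 4361 + (168*21 + 32) = 4361 + (3528 + 32) = 4361 + 3560 = 7921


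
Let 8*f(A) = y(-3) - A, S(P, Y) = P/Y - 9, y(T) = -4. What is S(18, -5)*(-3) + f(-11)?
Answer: 1547/40 ≈ 38.675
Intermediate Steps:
S(P, Y) = -9 + P/Y (S(P, Y) = P/Y - 9 = -9 + P/Y)
f(A) = -½ - A/8 (f(A) = (-4 - A)/8 = -½ - A/8)
S(18, -5)*(-3) + f(-11) = (-9 + 18/(-5))*(-3) + (-½ - ⅛*(-11)) = (-9 + 18*(-⅕))*(-3) + (-½ + 11/8) = (-9 - 18/5)*(-3) + 7/8 = -63/5*(-3) + 7/8 = 189/5 + 7/8 = 1547/40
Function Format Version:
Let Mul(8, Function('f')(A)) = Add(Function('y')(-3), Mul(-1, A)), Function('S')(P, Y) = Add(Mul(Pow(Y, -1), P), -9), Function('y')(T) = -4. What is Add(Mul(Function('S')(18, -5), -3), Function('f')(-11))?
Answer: Rational(1547, 40) ≈ 38.675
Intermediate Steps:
Function('S')(P, Y) = Add(-9, Mul(P, Pow(Y, -1))) (Function('S')(P, Y) = Add(Mul(P, Pow(Y, -1)), -9) = Add(-9, Mul(P, Pow(Y, -1))))
Function('f')(A) = Add(Rational(-1, 2), Mul(Rational(-1, 8), A)) (Function('f')(A) = Mul(Rational(1, 8), Add(-4, Mul(-1, A))) = Add(Rational(-1, 2), Mul(Rational(-1, 8), A)))
Add(Mul(Function('S')(18, -5), -3), Function('f')(-11)) = Add(Mul(Add(-9, Mul(18, Pow(-5, -1))), -3), Add(Rational(-1, 2), Mul(Rational(-1, 8), -11))) = Add(Mul(Add(-9, Mul(18, Rational(-1, 5))), -3), Add(Rational(-1, 2), Rational(11, 8))) = Add(Mul(Add(-9, Rational(-18, 5)), -3), Rational(7, 8)) = Add(Mul(Rational(-63, 5), -3), Rational(7, 8)) = Add(Rational(189, 5), Rational(7, 8)) = Rational(1547, 40)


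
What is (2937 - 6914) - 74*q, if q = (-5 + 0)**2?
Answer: -5827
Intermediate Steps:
q = 25 (q = (-5)**2 = 25)
(2937 - 6914) - 74*q = (2937 - 6914) - 74*25 = -3977 - 1850 = -5827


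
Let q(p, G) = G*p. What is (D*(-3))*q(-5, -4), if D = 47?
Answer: -2820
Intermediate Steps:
(D*(-3))*q(-5, -4) = (47*(-3))*(-4*(-5)) = -141*20 = -2820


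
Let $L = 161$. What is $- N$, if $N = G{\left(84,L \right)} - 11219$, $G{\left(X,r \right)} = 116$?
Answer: $11103$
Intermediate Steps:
$N = -11103$ ($N = 116 - 11219 = -11103$)
$- N = \left(-1\right) \left(-11103\right) = 11103$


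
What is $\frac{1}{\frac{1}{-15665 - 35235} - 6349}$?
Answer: $- \frac{50900}{323164101} \approx -0.00015751$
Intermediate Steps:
$\frac{1}{\frac{1}{-15665 - 35235} - 6349} = \frac{1}{\frac{1}{-50900} - 6349} = \frac{1}{- \frac{1}{50900} - 6349} = \frac{1}{- \frac{323164101}{50900}} = - \frac{50900}{323164101}$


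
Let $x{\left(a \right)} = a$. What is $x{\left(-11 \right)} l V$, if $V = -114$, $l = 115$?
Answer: $144210$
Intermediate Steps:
$x{\left(-11 \right)} l V = \left(-11\right) 115 \left(-114\right) = \left(-1265\right) \left(-114\right) = 144210$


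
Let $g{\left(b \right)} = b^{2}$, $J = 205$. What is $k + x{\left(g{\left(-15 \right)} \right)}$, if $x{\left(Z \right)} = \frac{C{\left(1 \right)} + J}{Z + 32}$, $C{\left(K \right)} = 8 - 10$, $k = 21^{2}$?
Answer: $\frac{113540}{257} \approx 441.79$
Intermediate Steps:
$k = 441$
$C{\left(K \right)} = -2$ ($C{\left(K \right)} = 8 - 10 = -2$)
$x{\left(Z \right)} = \frac{203}{32 + Z}$ ($x{\left(Z \right)} = \frac{-2 + 205}{Z + 32} = \frac{203}{32 + Z}$)
$k + x{\left(g{\left(-15 \right)} \right)} = 441 + \frac{203}{32 + \left(-15\right)^{2}} = 441 + \frac{203}{32 + 225} = 441 + \frac{203}{257} = \frac{113540}{257}$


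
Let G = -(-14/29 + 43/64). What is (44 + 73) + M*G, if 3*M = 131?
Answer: 201825/1856 ≈ 108.74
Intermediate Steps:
M = 131/3 (M = (1/3)*131 = 131/3 ≈ 43.667)
G = -351/1856 (G = -(-14*1/29 + 43*(1/64)) = -(-14/29 + 43/64) = -1*351/1856 = -351/1856 ≈ -0.18912)
(44 + 73) + M*G = (44 + 73) + (131/3)*(-351/1856) = 117 - 15327/1856 = 201825/1856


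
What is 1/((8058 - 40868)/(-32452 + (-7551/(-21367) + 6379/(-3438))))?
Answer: 2384026016947/2410214266260 ≈ 0.98913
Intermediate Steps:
1/((8058 - 40868)/(-32452 + (-7551/(-21367) + 6379/(-3438)))) = 1/(-32810/(-32452 + (-7551*(-1/21367) + 6379*(-1/3438)))) = 1/(-32810/(-32452 + (7551/21367 - 6379/3438))) = 1/(-32810/(-32452 - 110339755/73459746)) = 1/(-32810/(-2384026016947/73459746)) = 1/(-32810*(-73459746/2384026016947)) = 1/(2410214266260/2384026016947) = 2384026016947/2410214266260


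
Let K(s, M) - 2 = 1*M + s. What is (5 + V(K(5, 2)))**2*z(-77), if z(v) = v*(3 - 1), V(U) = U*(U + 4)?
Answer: -2292136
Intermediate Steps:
K(s, M) = 2 + M + s (K(s, M) = 2 + (1*M + s) = 2 + (M + s) = 2 + M + s)
V(U) = U*(4 + U)
z(v) = 2*v (z(v) = v*2 = 2*v)
(5 + V(K(5, 2)))**2*z(-77) = (5 + (2 + 2 + 5)*(4 + (2 + 2 + 5)))**2*(2*(-77)) = (5 + 9*(4 + 9))**2*(-154) = (5 + 9*13)**2*(-154) = (5 + 117)**2*(-154) = 122**2*(-154) = 14884*(-154) = -2292136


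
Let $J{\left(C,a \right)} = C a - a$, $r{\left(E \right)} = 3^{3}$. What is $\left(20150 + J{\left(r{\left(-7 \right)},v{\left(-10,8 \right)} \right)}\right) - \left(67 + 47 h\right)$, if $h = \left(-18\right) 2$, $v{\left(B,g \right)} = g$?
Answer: $21983$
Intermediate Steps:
$r{\left(E \right)} = 27$
$J{\left(C,a \right)} = - a + C a$
$h = -36$
$\left(20150 + J{\left(r{\left(-7 \right)},v{\left(-10,8 \right)} \right)}\right) - \left(67 + 47 h\right) = \left(20150 + 8 \left(-1 + 27\right)\right) - -1625 = \left(20150 + 8 \cdot 26\right) + \left(1692 - 67\right) = \left(20150 + 208\right) + 1625 = 20358 + 1625 = 21983$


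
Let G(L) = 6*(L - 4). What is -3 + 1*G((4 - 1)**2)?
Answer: 27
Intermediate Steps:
G(L) = -24 + 6*L (G(L) = 6*(-4 + L) = -24 + 6*L)
-3 + 1*G((4 - 1)**2) = -3 + 1*(-24 + 6*(4 - 1)**2) = -3 + 1*(-24 + 6*3**2) = -3 + 1*(-24 + 6*9) = -3 + 1*(-24 + 54) = -3 + 1*30 = -3 + 30 = 27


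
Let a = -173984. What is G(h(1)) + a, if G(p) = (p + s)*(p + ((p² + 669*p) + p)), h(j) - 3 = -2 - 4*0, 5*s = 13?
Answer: -857824/5 ≈ -1.7156e+5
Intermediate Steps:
s = 13/5 (s = (⅕)*13 = 13/5 ≈ 2.6000)
h(j) = 1 (h(j) = 3 + (-2 - 4*0) = 3 + (-2 + 0) = 3 - 2 = 1)
G(p) = (13/5 + p)*(p² + 671*p) (G(p) = (p + 13/5)*(p + ((p² + 669*p) + p)) = (13/5 + p)*(p + (p² + 670*p)) = (13/5 + p)*(p² + 671*p))
G(h(1)) + a = (⅕)*1*(8723 + 5*1² + 3368*1) - 173984 = (⅕)*1*(8723 + 5*1 + 3368) - 173984 = (⅕)*1*(8723 + 5 + 3368) - 173984 = (⅕)*1*12096 - 173984 = 12096/5 - 173984 = -857824/5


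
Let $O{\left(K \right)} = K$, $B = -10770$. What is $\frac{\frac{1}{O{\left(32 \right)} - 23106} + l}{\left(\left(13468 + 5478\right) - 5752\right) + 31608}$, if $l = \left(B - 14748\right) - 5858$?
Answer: $- \frac{12701225}{18136164} \approx -0.70033$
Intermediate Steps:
$l = -31376$ ($l = \left(-10770 - 14748\right) - 5858 = -25518 - 5858 = -31376$)
$\frac{\frac{1}{O{\left(32 \right)} - 23106} + l}{\left(\left(13468 + 5478\right) - 5752\right) + 31608} = \frac{\frac{1}{32 - 23106} - 31376}{\left(\left(13468 + 5478\right) - 5752\right) + 31608} = \frac{\frac{1}{-23074} - 31376}{\left(18946 - 5752\right) + 31608} = \frac{- \frac{1}{23074} - 31376}{13194 + 31608} = - \frac{723969825}{23074 \cdot 44802} = \left(- \frac{723969825}{23074}\right) \frac{1}{44802} = - \frac{12701225}{18136164}$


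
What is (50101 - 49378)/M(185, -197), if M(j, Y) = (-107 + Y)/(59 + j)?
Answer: -44103/76 ≈ -580.30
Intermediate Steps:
M(j, Y) = (-107 + Y)/(59 + j)
(50101 - 49378)/M(185, -197) = (50101 - 49378)/(((-107 - 197)/(59 + 185))) = 723/((-304/244)) = 723/(((1/244)*(-304))) = 723/(-76/61) = 723*(-61/76) = -44103/76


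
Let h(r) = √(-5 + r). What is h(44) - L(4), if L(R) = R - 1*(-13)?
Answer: -17 + √39 ≈ -10.755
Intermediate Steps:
L(R) = 13 + R (L(R) = R + 13 = 13 + R)
h(44) - L(4) = √(-5 + 44) - (13 + 4) = √39 - 1*17 = √39 - 17 = -17 + √39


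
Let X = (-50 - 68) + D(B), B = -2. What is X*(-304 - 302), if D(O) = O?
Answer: 72720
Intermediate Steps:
X = -120 (X = (-50 - 68) - 2 = -118 - 2 = -120)
X*(-304 - 302) = -120*(-304 - 302) = -120*(-606) = 72720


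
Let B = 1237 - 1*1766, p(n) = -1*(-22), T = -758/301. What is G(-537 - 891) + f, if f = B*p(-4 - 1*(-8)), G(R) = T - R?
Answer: -3073968/301 ≈ -10213.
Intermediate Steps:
T = -758/301 (T = -758*1/301 = -758/301 ≈ -2.5183)
p(n) = 22
G(R) = -758/301 - R
B = -529 (B = 1237 - 1766 = -529)
f = -11638 (f = -529*22 = -11638)
G(-537 - 891) + f = (-758/301 - (-537 - 891)) - 11638 = (-758/301 - 1*(-1428)) - 11638 = (-758/301 + 1428) - 11638 = 429070/301 - 11638 = -3073968/301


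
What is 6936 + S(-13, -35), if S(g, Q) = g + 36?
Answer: 6959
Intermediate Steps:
S(g, Q) = 36 + g
6936 + S(-13, -35) = 6936 + (36 - 13) = 6936 + 23 = 6959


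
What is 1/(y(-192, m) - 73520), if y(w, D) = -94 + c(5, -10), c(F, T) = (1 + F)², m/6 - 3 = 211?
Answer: -1/73578 ≈ -1.3591e-5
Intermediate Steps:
m = 1284 (m = 18 + 6*211 = 18 + 1266 = 1284)
y(w, D) = -58 (y(w, D) = -94 + (1 + 5)² = -94 + 6² = -94 + 36 = -58)
1/(y(-192, m) - 73520) = 1/(-58 - 73520) = 1/(-73578) = -1/73578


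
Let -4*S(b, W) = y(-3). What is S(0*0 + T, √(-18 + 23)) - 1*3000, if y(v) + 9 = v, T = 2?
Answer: -2997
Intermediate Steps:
y(v) = -9 + v
S(b, W) = 3 (S(b, W) = -(-9 - 3)/4 = -¼*(-12) = 3)
S(0*0 + T, √(-18 + 23)) - 1*3000 = 3 - 1*3000 = 3 - 3000 = -2997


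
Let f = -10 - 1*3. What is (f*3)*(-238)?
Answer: 9282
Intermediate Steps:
f = -13 (f = -10 - 3 = -13)
(f*3)*(-238) = -13*3*(-238) = -39*(-238) = 9282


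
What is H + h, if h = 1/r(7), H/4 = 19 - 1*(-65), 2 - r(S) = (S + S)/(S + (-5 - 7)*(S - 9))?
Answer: 16159/48 ≈ 336.65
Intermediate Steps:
r(S) = 2 - 2*S/(108 - 11*S) (r(S) = 2 - (S + S)/(S + (-5 - 7)*(S - 9)) = 2 - 2*S/(S - 12*(-9 + S)) = 2 - 2*S/(S + (108 - 12*S)) = 2 - 2*S/(108 - 11*S))
H = 336 (H = 4*(19 - 1*(-65)) = 4*(19 + 65) = 4*84 = 336)
h = 31/48 (h = 1/(24*(-9 + 7)/(-108 + 11*7)) = 1/(24*(-2)/(-108 + 77)) = 1/(24*(-2)/(-31)) = 1/(24*(-1/31)*(-2)) = 1/(48/31) = 31/48 ≈ 0.64583)
H + h = 336 + 31/48 = 16159/48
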